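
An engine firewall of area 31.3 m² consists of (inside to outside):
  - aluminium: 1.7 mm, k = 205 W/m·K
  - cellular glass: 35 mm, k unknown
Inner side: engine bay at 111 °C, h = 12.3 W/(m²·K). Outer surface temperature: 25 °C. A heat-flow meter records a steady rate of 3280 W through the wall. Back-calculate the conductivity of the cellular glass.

k ≈ 0.0473 W/(m·K)

Thermal resistances in series:
R_inner film = 1/(h_i·A) = 1/(12.3×31.3) = 0.002597 K/W
R_aluminium = L/(kA) = 0.0017/(205×31.3) = 2.649×10^-7 K/W
Sum of known resistances R_other = 0.002598 K/W
Total R = ΔT/Q = 86/3280 = 0.02622 K/W
R_cellular glass = R_total − R_other = 0.02362 K/W
k = L/(R·A) = 0.035/(0.02362×31.3)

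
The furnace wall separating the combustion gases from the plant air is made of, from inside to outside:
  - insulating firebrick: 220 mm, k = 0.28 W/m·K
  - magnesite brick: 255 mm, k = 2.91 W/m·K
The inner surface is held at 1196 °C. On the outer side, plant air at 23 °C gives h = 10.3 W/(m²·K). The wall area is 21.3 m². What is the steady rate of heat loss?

Q ≈ 25700 W

Series thermal resistances:
R_insulating firebrick = L/(kA) = 0.22/(0.28×21.3) = 0.03689 K/W
R_magnesite brick = L/(kA) = 0.255/(2.91×21.3) = 0.004114 K/W
R_outer film = 1/(h_o·A) = 1/(10.3×21.3) = 0.004558 K/W
R_total = 0.04556 K/W
Q = ΔT / R_total = 1173 / 0.04556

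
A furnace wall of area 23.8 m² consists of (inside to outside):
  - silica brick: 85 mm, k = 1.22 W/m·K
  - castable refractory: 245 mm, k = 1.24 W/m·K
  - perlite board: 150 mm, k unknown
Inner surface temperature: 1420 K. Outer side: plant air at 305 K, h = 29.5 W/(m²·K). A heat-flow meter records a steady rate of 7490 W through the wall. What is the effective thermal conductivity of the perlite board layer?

k ≈ 0.0463 W/(m·K)

Thermal resistances in series:
R_silica brick = L/(kA) = 0.085/(1.22×23.8) = 0.002927 K/W
R_castable refractory = L/(kA) = 0.245/(1.24×23.8) = 0.008302 K/W
R_outer film = 1/(h_o·A) = 1/(29.5×23.8) = 0.001424 K/W
Sum of known resistances R_other = 0.01265 K/W
Total R = ΔT/Q = 1115/7490 = 0.1489 K/W
R_perlite board = R_total − R_other = 0.1362 K/W
k = L/(R·A) = 0.15/(0.1362×23.8)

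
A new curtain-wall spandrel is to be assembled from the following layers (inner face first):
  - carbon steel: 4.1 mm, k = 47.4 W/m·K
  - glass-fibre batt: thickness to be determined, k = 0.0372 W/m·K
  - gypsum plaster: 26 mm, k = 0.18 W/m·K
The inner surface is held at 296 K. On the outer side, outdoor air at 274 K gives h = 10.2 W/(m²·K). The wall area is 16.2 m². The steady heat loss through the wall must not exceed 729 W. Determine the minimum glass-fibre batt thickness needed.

L ≈ 9.16 mm

Model the wall as resistances in series:
R_carbon steel = L/(kA) = 0.0041/(47.4×16.2) = 5.339×10^-6 K/W
R_gypsum plaster = L/(kA) = 0.026/(0.18×16.2) = 0.008916 K/W
R_outer film = 1/(h_o·A) = 1/(10.2×16.2) = 0.006052 K/W
Sum of the known resistances R_other = 0.01497 K/W
Required total resistance R_tot = ΔT/Q_allow = 22/729 = 0.03018 K/W
R_glass-fibre batt = R_tot − R_other = 0.0152 K/W
L = R·k·A = 0.0152×0.0372×16.2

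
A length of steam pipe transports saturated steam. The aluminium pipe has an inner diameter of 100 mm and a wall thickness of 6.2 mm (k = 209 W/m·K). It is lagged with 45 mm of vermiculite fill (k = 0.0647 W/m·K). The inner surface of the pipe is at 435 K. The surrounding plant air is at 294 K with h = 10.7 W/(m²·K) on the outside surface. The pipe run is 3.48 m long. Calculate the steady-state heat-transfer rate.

Q ≈ 308 W

Cylindrical conduction, so R = ln(r₂/r₁)/(2πkL) per layer, in series:
R_aluminium pipe wall = ln(56.2/50)/(2π×209×3.48) = 2.558×10^-5 K/W
R_vermiculite fill = ln(101.2/56.2)/(2π×0.0647×3.48) = 0.4158 K/W
R_outer film = 1/(h_o·2πr_oL) = 1/(10.7×2π×0.1012×3.48) = 0.04224 K/W
R_total = 0.458 K/W
Q = ΔT/R_total = 141/0.458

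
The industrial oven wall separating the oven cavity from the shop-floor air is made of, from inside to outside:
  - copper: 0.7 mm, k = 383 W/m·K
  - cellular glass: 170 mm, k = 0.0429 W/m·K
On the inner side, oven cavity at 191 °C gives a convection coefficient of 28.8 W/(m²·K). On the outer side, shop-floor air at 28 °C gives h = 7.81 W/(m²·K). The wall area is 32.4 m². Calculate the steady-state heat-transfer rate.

Using the resistance-network approach (series):
R_inner film = 1/(h_i·A) = 1/(28.8×32.4) = 0.001072 K/W
R_copper = L/(kA) = 0.0007/(383×32.4) = 5.641×10^-8 K/W
R_cellular glass = L/(kA) = 0.17/(0.0429×32.4) = 0.1223 K/W
R_outer film = 1/(h_o·A) = 1/(7.81×32.4) = 0.003952 K/W
R_total = 0.1273 K/W
Q = ΔT / R_total = 163 / 0.1273

Q ≈ 1280 W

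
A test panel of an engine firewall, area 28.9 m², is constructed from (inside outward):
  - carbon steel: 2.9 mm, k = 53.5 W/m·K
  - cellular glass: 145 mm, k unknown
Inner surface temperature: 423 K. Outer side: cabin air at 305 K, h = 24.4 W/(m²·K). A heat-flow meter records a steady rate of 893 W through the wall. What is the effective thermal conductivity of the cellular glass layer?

k ≈ 0.0384 W/(m·K)

Using the resistance-network approach (series):
R_carbon steel = L/(kA) = 0.0029/(53.5×28.9) = 1.876×10^-6 K/W
R_outer film = 1/(h_o·A) = 1/(24.4×28.9) = 0.001418 K/W
Sum of known resistances R_other = 0.00142 K/W
Total R = ΔT/Q = 118/893 = 0.1321 K/W
R_cellular glass = R_total − R_other = 0.1307 K/W
k = L/(R·A) = 0.145/(0.1307×28.9)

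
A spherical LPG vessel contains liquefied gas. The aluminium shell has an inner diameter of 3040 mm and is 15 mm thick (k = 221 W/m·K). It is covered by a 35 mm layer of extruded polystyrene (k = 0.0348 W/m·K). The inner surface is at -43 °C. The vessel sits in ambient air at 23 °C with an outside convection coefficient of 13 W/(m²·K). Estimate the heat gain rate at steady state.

Radial (spherical) resistances in series:
R_aluminium shell = (1/1.52 − 1/1.535)/(4π×221) = 2.315×10^-6 K/W
R_extruded polystyrene = (1/1.535 − 1/1.57)/(4π×0.0348) = 0.03321 K/W
R_outer film = 1/(h·4πr_o²) = 1/(13×4π×1.57²) = 0.002483 K/W
R_total = 0.0357 K/W
Q = ΔT/R_total = 66/0.0357

Q ≈ 1850 W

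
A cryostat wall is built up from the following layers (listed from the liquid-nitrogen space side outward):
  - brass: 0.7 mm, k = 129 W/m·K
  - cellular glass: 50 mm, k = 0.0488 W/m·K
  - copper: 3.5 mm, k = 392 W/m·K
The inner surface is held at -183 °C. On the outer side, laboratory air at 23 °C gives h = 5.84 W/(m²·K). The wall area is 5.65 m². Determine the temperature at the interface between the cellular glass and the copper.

Series thermal resistances:
R_brass = L/(kA) = 0.0007/(129×5.65) = 9.604×10^-7 K/W
R_cellular glass = L/(kA) = 0.05/(0.0488×5.65) = 0.1813 K/W
R_copper = L/(kA) = 0.0035/(392×5.65) = 1.58×10^-6 K/W
R_outer film = 1/(h_o·A) = 1/(5.84×5.65) = 0.03031 K/W
R_total = 0.2117 K/W;  Q = ΔT/R_total = 206/0.2117 = 973.3 W
T_interface = T_inner + Q·ΣR(inner→interface) = -183 + 973×0.1813

T ≈ -6.5 °C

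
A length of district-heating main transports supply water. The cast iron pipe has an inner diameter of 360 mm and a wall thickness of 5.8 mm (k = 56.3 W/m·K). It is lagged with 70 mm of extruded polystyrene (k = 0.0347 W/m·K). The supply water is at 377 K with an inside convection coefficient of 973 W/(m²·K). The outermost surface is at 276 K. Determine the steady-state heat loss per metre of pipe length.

q′ ≈ 68.8 W/m

Radial resistances (cylindrical: R_cond = ln(r_o/r_i)/(2πkL), R_conv = 1/(h·2πrL)):
R_inner film = 1/(h_i·2πr₁L) = 1/(973×2π×0.18×1) = 9.087×10^-4 K/W
R_cast iron pipe wall = ln(185.8/180)/(2π×56.3×1) = 8.965×10^-5 K/W
R_extruded polystyrene = ln(255.8/185.8)/(2π×0.0347×1) = 1.466 K/W
R_total = 1.467 K/W
Q = ΔT/R_total = 101/1.467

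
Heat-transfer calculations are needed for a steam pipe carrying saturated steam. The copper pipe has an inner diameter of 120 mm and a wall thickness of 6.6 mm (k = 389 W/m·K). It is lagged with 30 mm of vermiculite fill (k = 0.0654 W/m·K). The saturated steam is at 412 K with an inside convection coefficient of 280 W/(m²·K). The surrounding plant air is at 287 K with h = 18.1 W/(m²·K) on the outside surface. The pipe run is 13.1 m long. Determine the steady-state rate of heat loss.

Q ≈ 1630 W

Cylindrical conduction, so R = ln(r₂/r₁)/(2πkL) per layer, in series:
R_inner film = 1/(h_i·2πr₁L) = 1/(280×2π×0.06×13.1) = 7.232×10^-4 K/W
R_copper pipe wall = ln(66.6/60)/(2π×389×13.1) = 3.259×10^-6 K/W
R_vermiculite fill = ln(96.6/66.6)/(2π×0.0654×13.1) = 0.06908 K/W
R_outer film = 1/(h_o·2πr_oL) = 1/(18.1×2π×0.0966×13.1) = 0.006949 K/W
R_total = 0.07676 K/W
Q = ΔT/R_total = 125/0.07676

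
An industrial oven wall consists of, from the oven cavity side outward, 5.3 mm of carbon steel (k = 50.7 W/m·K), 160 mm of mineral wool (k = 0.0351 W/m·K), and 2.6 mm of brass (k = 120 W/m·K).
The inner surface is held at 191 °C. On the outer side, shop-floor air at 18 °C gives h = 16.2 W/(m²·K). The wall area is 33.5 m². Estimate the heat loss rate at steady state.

Model the wall as resistances in series:
R_carbon steel = L/(kA) = 0.0053/(50.7×33.5) = 3.12×10^-6 K/W
R_mineral wool = L/(kA) = 0.16/(0.0351×33.5) = 0.1361 K/W
R_brass = L/(kA) = 0.0026/(120×33.5) = 6.468×10^-7 K/W
R_outer film = 1/(h_o·A) = 1/(16.2×33.5) = 0.001843 K/W
R_total = 0.1379 K/W
Q = ΔT / R_total = 173 / 0.1379

Q ≈ 1250 W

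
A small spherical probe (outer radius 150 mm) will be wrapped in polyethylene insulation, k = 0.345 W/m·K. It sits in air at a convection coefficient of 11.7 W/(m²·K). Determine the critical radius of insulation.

For a sphere r_cr = 2k/h = 2×0.345/11.7
r_cr = 59 mm; since the bare radius (150 mm) is above r_cr, any added insulation will reduce heat loss.

r_cr ≈ 59 mm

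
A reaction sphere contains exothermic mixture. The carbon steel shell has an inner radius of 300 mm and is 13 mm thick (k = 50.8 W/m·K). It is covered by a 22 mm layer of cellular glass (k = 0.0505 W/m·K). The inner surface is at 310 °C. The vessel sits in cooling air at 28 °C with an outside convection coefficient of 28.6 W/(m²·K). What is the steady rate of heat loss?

Q ≈ 793 W

Spherical conduction: R = (1/r_in − 1/r_out)/(4πk) per layer; series-sum.
R_carbon steel shell = (1/0.3 − 1/0.313)/(4π×50.8) = 2.169×10^-4 K/W
R_cellular glass = (1/0.313 − 1/0.335)/(4π×0.0505) = 0.3306 K/W
R_outer film = 1/(h·4πr_o²) = 1/(28.6×4π×0.335²) = 0.02479 K/W
R_total = 0.3556 K/W
Q = ΔT/R_total = 282/0.3556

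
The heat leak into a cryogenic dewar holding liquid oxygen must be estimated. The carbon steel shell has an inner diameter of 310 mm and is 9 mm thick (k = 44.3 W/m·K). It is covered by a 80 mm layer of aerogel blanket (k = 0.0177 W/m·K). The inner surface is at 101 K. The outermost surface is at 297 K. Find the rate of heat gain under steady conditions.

Each spherical layer contributes R = (1/r_i − 1/r_o)/(4πk):
R_carbon steel shell = (1/0.155 − 1/0.164)/(4π×44.3) = 6.36×10^-4 K/W
R_aerogel blanket = (1/0.164 − 1/0.244)/(4π×0.0177) = 8.988 K/W
R_total = 8.989 K/W
Q = ΔT/R_total = 196/8.989

Q ≈ 21.8 W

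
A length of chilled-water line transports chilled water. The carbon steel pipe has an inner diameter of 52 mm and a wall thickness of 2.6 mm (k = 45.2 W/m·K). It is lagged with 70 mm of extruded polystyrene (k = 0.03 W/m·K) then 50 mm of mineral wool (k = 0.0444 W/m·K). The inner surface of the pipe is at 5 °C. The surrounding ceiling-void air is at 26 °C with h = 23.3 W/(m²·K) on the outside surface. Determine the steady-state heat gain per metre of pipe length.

Cylindrical conduction, so R = ln(r₂/r₁)/(2πkL) per layer, in series:
R_carbon steel pipe wall = ln(28.6/26)/(2π×45.2×1) = 3.356×10^-4 K/W
R_extruded polystyrene = ln(98.6/28.6)/(2π×0.03×1) = 6.566 K/W
R_mineral wool = ln(148.6/98.6)/(2π×0.0444×1) = 1.47 K/W
R_outer film = 1/(h_o·2πr_oL) = 1/(23.3×2π×0.1486×1) = 0.04597 K/W
R_total = 8.083 K/W
Q = ΔT/R_total = 21/8.083

q′ ≈ 2.6 W/m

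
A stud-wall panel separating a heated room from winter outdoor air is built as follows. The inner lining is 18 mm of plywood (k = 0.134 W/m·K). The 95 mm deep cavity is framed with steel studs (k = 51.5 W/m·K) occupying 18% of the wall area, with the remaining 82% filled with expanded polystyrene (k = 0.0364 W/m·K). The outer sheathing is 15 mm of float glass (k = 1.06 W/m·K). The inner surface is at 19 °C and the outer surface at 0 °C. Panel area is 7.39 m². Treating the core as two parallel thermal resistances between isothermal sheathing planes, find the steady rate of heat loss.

Sheathing layers in series; stud and cavity paths in parallel between them.
R_inner = 0.018/(0.134×7.39) = 0.01818 K/W
R_stud  = 0.095/(51.5×0.18×7.39) = 0.001387 K/W
R_cav   = 0.095/(0.0364×0.82×7.39) = 0.4307 K/W
1/R_core = 1/R_stud + 1/R_cav → R_core = 0.001382 K/W
R_outer = 0.015/(1.06×7.39) = 0.001915 K/W
R_total = 0.02147 K/W
Q = ΔT/R_total = 19/0.02147

Q ≈ 885 W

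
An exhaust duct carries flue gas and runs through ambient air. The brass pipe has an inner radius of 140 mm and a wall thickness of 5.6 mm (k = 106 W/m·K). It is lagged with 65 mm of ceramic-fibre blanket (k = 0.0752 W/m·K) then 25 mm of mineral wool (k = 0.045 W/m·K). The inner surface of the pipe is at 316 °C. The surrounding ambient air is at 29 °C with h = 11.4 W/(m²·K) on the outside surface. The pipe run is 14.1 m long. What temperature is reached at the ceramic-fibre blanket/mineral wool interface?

For a radial system each layer contributes R = ln(r_out/r_in)/(2πkL); films add R = 1/(hA).
R_brass pipe wall = ln(145.6/140)/(2π×106×14.1) = 4.176×10^-6 K/W
R_ceramic-fibre blanket = ln(210.6/145.6)/(2π×0.0752×14.1) = 0.0554 K/W
R_mineral wool = ln(235.6/210.6)/(2π×0.045×14.1) = 0.02814 K/W
R_outer film = 1/(h_o·2πr_oL) = 1/(11.4×2π×0.2356×14.1) = 0.004203 K/W
R_total = 0.08775 K/W
Q = ΔT/R_total = 287/0.08775
Q = 3270 W
T_interface = T_inner − Q·ΣR(inner→interface) = 316 − 3270×0.05541

T ≈ 135 °C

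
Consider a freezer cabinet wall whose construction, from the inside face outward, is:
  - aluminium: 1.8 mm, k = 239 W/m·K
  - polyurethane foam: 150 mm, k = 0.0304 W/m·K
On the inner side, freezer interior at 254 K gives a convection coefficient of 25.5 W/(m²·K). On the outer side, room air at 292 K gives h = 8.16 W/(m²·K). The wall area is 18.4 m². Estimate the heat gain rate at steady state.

Using the resistance-network approach (series):
R_inner film = 1/(h_i·A) = 1/(25.5×18.4) = 0.002131 K/W
R_aluminium = L/(kA) = 0.0018/(239×18.4) = 4.093×10^-7 K/W
R_polyurethane foam = L/(kA) = 0.15/(0.0304×18.4) = 0.2682 K/W
R_outer film = 1/(h_o·A) = 1/(8.16×18.4) = 0.00666 K/W
R_total = 0.277 K/W
Q = ΔT / R_total = 38 / 0.277

Q ≈ 137 W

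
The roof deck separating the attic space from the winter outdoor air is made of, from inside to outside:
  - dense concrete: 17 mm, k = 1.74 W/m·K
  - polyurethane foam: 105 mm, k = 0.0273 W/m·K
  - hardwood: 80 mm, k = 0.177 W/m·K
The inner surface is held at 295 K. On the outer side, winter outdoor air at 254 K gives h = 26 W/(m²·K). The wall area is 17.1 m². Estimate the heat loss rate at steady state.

Q ≈ 161 W

Model the wall as resistances in series:
R_dense concrete = L/(kA) = 0.017/(1.74×17.1) = 5.714×10^-4 K/W
R_polyurethane foam = L/(kA) = 0.105/(0.0273×17.1) = 0.2249 K/W
R_hardwood = L/(kA) = 0.08/(0.177×17.1) = 0.02643 K/W
R_outer film = 1/(h_o·A) = 1/(26×17.1) = 0.002249 K/W
R_total = 0.2542 K/W
Q = ΔT / R_total = 41 / 0.2542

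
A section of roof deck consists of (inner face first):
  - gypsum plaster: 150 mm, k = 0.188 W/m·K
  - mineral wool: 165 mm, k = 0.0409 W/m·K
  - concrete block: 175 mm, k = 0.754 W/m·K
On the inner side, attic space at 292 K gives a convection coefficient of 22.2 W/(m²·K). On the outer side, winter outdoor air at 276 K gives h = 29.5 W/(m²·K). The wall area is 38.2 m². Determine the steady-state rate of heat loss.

Model the wall as resistances in series:
R_inner film = 1/(h_i·A) = 1/(22.2×38.2) = 0.001179 K/W
R_gypsum plaster = L/(kA) = 0.15/(0.188×38.2) = 0.02089 K/W
R_mineral wool = L/(kA) = 0.165/(0.0409×38.2) = 0.1056 K/W
R_concrete block = L/(kA) = 0.175/(0.754×38.2) = 0.006076 K/W
R_outer film = 1/(h_o·A) = 1/(29.5×38.2) = 8.874×10^-4 K/W
R_total = 0.1346 K/W
Q = ΔT / R_total = 16 / 0.1346

Q ≈ 119 W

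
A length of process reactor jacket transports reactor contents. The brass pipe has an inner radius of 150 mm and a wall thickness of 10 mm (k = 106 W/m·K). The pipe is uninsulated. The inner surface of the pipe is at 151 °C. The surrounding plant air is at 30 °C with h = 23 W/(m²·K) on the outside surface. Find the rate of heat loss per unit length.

Treating each annulus and film as a series resistance:
R_brass pipe wall = ln(160/150)/(2π×106×1) = 9.69×10^-5 K/W
R_outer film = 1/(h_o·2πr_oL) = 1/(23×2π×0.16×1) = 0.04325 K/W
R_total = 0.04335 K/W
Q = ΔT/R_total = 121/0.04335

q′ ≈ 2790 W/m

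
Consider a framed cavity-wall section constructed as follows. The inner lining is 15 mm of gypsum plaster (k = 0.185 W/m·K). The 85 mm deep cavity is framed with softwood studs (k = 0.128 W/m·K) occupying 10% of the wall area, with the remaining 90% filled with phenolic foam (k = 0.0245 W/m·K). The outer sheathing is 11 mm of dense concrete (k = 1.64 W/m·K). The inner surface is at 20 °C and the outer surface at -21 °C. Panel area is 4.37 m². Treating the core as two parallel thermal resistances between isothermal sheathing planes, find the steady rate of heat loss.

Q ≈ 70.9 W

Sheathing layers in series; stud and cavity paths in parallel between them.
R_inner = 0.015/(0.185×4.37) = 0.01855 K/W
R_stud  = 0.085/(0.128×0.1×4.37) = 1.52 K/W
R_cav   = 0.085/(0.0245×0.9×4.37) = 0.8821 K/W
1/R_core = 1/R_stud + 1/R_cav → R_core = 0.5581 K/W
R_outer = 0.011/(1.64×4.37) = 0.001535 K/W
R_total = 0.5782 K/W
Q = ΔT/R_total = 41/0.5782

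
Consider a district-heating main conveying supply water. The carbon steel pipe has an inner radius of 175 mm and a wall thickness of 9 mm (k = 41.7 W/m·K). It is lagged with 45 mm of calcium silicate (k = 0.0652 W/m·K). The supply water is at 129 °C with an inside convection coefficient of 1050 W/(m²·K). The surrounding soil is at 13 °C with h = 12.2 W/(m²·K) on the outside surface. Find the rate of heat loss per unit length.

q′ ≈ 196 W/m

Treating each annulus and film as a series resistance:
R_inner film = 1/(h_i·2πr₁L) = 1/(1050×2π×0.175×1) = 8.661×10^-4 K/W
R_carbon steel pipe wall = ln(184/175)/(2π×41.7×1) = 1.914×10^-4 K/W
R_calcium silicate = ln(229/184)/(2π×0.0652×1) = 0.5341 K/W
R_outer film = 1/(h_o·2πr_oL) = 1/(12.2×2π×0.229×1) = 0.05697 K/W
R_total = 0.5921 K/W
Q = ΔT/R_total = 116/0.5921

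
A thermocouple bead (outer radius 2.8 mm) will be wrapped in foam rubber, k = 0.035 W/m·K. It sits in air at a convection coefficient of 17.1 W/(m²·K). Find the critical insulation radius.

For a sphere r_cr = 2k/h = 2×0.035/17.1
r_cr = 4.09 mm; since the bare radius (2.8 mm) is below r_cr, adding a thin layer of insulation will *increase* heat loss.

r_cr ≈ 4.09 mm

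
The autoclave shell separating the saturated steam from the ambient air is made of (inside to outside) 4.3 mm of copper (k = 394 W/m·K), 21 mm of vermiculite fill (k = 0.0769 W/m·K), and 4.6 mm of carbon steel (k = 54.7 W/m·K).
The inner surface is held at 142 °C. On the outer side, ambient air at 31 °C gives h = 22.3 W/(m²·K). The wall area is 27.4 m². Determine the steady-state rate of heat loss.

Thermal resistances in series:
R_copper = L/(kA) = 0.0043/(394×27.4) = 3.983×10^-7 K/W
R_vermiculite fill = L/(kA) = 0.021/(0.0769×27.4) = 0.009966 K/W
R_carbon steel = L/(kA) = 0.0046/(54.7×27.4) = 3.069×10^-6 K/W
R_outer film = 1/(h_o·A) = 1/(22.3×27.4) = 0.001637 K/W
R_total = 0.01161 K/W
Q = ΔT / R_total = 111 / 0.01161

Q ≈ 9560 W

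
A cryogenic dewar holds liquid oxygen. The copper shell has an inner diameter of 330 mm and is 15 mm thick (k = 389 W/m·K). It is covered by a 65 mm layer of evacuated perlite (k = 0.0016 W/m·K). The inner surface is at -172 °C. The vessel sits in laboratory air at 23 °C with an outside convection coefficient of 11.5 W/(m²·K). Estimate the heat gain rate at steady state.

Spherical conduction: R = (1/r_in − 1/r_out)/(4πk) per layer; series-sum.
R_copper shell = (1/0.165 − 1/0.18)/(4π×389) = 1.033×10^-4 K/W
R_evacuated perlite = (1/0.18 − 1/0.245)/(4π×0.0016) = 73.31 K/W
R_outer film = 1/(h·4πr_o²) = 1/(11.5×4π×0.245²) = 0.1153 K/W
R_total = 73.42 K/W
Q = ΔT/R_total = 195/73.42

Q ≈ 2.66 W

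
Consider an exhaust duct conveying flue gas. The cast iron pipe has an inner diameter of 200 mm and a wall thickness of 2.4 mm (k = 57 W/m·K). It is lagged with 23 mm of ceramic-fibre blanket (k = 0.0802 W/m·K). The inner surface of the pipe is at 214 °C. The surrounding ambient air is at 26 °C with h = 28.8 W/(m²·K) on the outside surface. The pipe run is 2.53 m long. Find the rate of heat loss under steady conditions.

Treating each annulus and film as a series resistance:
R_cast iron pipe wall = ln(102.4/100)/(2π×57×2.53) = 2.617×10^-5 K/W
R_ceramic-fibre blanket = ln(125.4/102.4)/(2π×0.0802×2.53) = 0.1589 K/W
R_outer film = 1/(h_o·2πr_oL) = 1/(28.8×2π×0.1254×2.53) = 0.01742 K/W
R_total = 0.1764 K/W
Q = ΔT/R_total = 188/0.1764

Q ≈ 1070 W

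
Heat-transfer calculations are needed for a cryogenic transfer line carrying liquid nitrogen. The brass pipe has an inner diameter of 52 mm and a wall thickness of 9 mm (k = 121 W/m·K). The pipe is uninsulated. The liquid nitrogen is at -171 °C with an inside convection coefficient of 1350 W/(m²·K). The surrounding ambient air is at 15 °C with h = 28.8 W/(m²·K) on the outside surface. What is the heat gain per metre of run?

q′ ≈ 1140 W/m

Treating each annulus and film as a series resistance:
R_inner film = 1/(h_i·2πr₁L) = 1/(1350×2π×0.026×1) = 0.004534 K/W
R_brass pipe wall = ln(35/26)/(2π×121×1) = 3.91×10^-4 K/W
R_outer film = 1/(h_o·2πr_oL) = 1/(28.8×2π×0.035×1) = 0.1579 K/W
R_total = 0.1628 K/W
Q = ΔT/R_total = 186/0.1628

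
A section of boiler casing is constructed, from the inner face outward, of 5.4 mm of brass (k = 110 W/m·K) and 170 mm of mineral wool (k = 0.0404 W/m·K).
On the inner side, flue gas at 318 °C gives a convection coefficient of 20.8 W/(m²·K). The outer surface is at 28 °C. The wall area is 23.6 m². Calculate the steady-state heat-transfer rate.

Thermal resistances in series:
R_inner film = 1/(h_i·A) = 1/(20.8×23.6) = 0.002037 K/W
R_brass = L/(kA) = 0.0054/(110×23.6) = 2.08×10^-6 K/W
R_mineral wool = L/(kA) = 0.17/(0.0404×23.6) = 0.1783 K/W
R_total = 0.1803 K/W
Q = ΔT / R_total = 290 / 0.1803

Q ≈ 1610 W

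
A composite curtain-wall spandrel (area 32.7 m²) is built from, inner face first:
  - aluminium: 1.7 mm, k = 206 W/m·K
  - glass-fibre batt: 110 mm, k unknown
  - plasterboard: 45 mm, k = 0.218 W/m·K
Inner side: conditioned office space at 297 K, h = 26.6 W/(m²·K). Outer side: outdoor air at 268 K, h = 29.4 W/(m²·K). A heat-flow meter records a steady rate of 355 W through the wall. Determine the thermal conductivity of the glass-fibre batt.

k ≈ 0.046 W/(m·K)

Model the wall as resistances in series:
R_inner film = 1/(h_i·A) = 1/(26.6×32.7) = 0.00115 K/W
R_aluminium = L/(kA) = 0.0017/(206×32.7) = 2.524×10^-7 K/W
R_plasterboard = L/(kA) = 0.045/(0.218×32.7) = 0.006313 K/W
R_outer film = 1/(h_o·A) = 1/(29.4×32.7) = 0.00104 K/W
Sum of known resistances R_other = 0.008503 K/W
Total R = ΔT/Q = 29/355 = 0.08169 K/W
R_glass-fibre batt = R_total − R_other = 0.07319 K/W
k = L/(R·A) = 0.11/(0.07319×32.7)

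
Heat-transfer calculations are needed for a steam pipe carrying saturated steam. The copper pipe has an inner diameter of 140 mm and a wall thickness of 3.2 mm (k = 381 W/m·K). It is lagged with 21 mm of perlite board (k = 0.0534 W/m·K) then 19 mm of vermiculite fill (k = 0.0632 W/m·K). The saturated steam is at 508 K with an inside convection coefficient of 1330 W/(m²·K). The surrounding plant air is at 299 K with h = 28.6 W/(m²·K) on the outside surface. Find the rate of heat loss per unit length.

q′ ≈ 165 W/m

Cylindrical conduction, so R = ln(r₂/r₁)/(2πkL) per layer, in series:
R_inner film = 1/(h_i·2πr₁L) = 1/(1330×2π×0.07×1) = 0.00171 K/W
R_copper pipe wall = ln(73.2/70)/(2π×381×1) = 1.867×10^-5 K/W
R_perlite board = ln(94.2/73.2)/(2π×0.0534×1) = 0.7517 K/W
R_vermiculite fill = ln(113.2/94.2)/(2π×0.0632×1) = 0.4627 K/W
R_outer film = 1/(h_o·2πr_oL) = 1/(28.6×2π×0.1132×1) = 0.04916 K/W
R_total = 1.265 K/W
Q = ΔT/R_total = 209/1.265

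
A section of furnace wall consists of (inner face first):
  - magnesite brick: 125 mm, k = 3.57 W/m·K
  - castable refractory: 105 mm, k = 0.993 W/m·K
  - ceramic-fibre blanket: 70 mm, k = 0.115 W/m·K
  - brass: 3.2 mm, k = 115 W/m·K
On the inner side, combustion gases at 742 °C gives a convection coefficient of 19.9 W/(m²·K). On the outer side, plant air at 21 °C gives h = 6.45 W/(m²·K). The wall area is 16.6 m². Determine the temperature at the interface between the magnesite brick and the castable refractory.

Thermal resistances in series:
R_inner film = 1/(h_i·A) = 1/(19.9×16.6) = 0.003027 K/W
R_magnesite brick = L/(kA) = 0.125/(3.57×16.6) = 0.002109 K/W
R_castable refractory = L/(kA) = 0.105/(0.993×16.6) = 0.00637 K/W
R_ceramic-fibre blanket = L/(kA) = 0.07/(0.115×16.6) = 0.03667 K/W
R_brass = L/(kA) = 0.0032/(115×16.6) = 1.676×10^-6 K/W
R_outer film = 1/(h_o·A) = 1/(6.45×16.6) = 0.00934 K/W
R_total = 0.05752 K/W;  Q = ΔT/R_total = 721/0.05752 = 12540 W
T_interface = T_inner − Q·ΣR(inner→interface) = 742 − 12500×0.005136

T ≈ 678 °C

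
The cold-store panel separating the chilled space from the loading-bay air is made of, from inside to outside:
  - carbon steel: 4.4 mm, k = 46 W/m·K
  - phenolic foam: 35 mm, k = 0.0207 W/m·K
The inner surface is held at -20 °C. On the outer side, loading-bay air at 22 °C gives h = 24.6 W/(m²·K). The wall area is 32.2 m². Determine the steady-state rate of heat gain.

Q ≈ 781 W

Using the resistance-network approach (series):
R_carbon steel = L/(kA) = 0.0044/(46×32.2) = 2.971×10^-6 K/W
R_phenolic foam = L/(kA) = 0.035/(0.0207×32.2) = 0.05251 K/W
R_outer film = 1/(h_o·A) = 1/(24.6×32.2) = 0.001262 K/W
R_total = 0.05378 K/W
Q = ΔT / R_total = 42 / 0.05378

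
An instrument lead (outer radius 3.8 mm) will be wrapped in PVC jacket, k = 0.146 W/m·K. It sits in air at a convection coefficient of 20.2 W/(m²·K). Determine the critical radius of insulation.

For a cylinder r_cr = k/h = 0.146/20.2
r_cr = 7.23 mm; since the bare radius (3.8 mm) is below r_cr, adding a thin layer of insulation will *increase* heat loss.

r_cr ≈ 7.23 mm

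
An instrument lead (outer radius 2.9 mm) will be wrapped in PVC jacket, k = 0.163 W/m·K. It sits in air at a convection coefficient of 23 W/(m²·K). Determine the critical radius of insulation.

r_cr ≈ 7.09 mm

For a cylinder r_cr = k/h = 0.163/23
r_cr = 7.09 mm; since the bare radius (2.9 mm) is below r_cr, adding a thin layer of insulation will *increase* heat loss.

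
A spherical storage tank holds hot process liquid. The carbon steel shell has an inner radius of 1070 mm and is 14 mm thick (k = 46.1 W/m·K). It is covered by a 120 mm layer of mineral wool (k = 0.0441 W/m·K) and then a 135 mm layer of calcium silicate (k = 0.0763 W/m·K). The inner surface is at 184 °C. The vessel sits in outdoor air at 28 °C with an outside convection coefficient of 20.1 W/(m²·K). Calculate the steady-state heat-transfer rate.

Each spherical layer contributes R = (1/r_i − 1/r_o)/(4πk):
R_carbon steel shell = (1/1.07 − 1/1.084)/(4π×46.1) = 2.084×10^-5 K/W
R_mineral wool = (1/1.084 − 1/1.204)/(4π×0.0441) = 0.1659 K/W
R_calcium silicate = (1/1.204 − 1/1.339)/(4π×0.0763) = 0.08734 K/W
R_outer film = 1/(h·4πr_o²) = 1/(20.1×4π×1.339²) = 0.002208 K/W
R_total = 0.2555 K/W
Q = ΔT/R_total = 156/0.2555

Q ≈ 611 W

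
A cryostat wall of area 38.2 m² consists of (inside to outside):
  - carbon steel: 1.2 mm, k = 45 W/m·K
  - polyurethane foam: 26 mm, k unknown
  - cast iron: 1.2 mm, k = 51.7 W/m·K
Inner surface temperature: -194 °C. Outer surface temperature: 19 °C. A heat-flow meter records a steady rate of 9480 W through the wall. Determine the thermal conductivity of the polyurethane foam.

k ≈ 0.0303 W/(m·K)

Series thermal resistances:
R_carbon steel = L/(kA) = 0.0012/(45×38.2) = 6.981×10^-7 K/W
R_cast iron = L/(kA) = 0.0012/(51.7×38.2) = 6.076×10^-7 K/W
Sum of known resistances R_other = 1.306×10^-6 K/W
Total R = ΔT/Q = 213/9480 = 0.02247 K/W
R_polyurethane foam = R_total − R_other = 0.02247 K/W
k = L/(R·A) = 0.026/(0.02247×38.2)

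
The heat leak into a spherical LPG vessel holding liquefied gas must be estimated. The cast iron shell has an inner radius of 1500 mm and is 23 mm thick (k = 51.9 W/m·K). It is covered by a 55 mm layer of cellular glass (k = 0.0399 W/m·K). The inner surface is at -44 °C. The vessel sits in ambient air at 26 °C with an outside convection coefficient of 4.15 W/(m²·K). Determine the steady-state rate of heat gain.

Q ≈ 1310 W

Each spherical layer contributes R = (1/r_i − 1/r_o)/(4πk):
R_cast iron shell = (1/1.5 − 1/1.523)/(4π×51.9) = 1.544×10^-5 K/W
R_cellular glass = (1/1.523 − 1/1.578)/(4π×0.0399) = 0.04564 K/W
R_outer film = 1/(h·4πr_o²) = 1/(4.15×4π×1.578²) = 0.007701 K/W
R_total = 0.05336 K/W
Q = ΔT/R_total = 70/0.05336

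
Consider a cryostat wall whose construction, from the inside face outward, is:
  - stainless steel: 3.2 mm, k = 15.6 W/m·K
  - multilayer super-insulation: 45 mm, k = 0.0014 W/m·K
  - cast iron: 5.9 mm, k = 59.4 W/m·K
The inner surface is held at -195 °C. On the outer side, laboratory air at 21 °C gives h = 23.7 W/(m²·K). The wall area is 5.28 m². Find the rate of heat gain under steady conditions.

Model the wall as resistances in series:
R_stainless steel = L/(kA) = 0.0032/(15.6×5.28) = 3.885×10^-5 K/W
R_multilayer super-insulation = L/(kA) = 0.045/(0.0014×5.28) = 6.088 K/W
R_cast iron = L/(kA) = 0.0059/(59.4×5.28) = 1.881×10^-5 K/W
R_outer film = 1/(h_o·A) = 1/(23.7×5.28) = 0.007991 K/W
R_total = 6.096 K/W
Q = ΔT / R_total = 216 / 6.096

Q ≈ 35.4 W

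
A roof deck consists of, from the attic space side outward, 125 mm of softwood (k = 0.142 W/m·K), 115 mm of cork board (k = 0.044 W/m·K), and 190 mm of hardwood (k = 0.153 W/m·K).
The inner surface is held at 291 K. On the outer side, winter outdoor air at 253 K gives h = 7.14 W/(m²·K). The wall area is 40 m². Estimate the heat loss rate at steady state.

Q ≈ 312 W

Treating each layer as a thermal resistance in series:
R_softwood = L/(kA) = 0.125/(0.142×40) = 0.02201 K/W
R_cork board = L/(kA) = 0.115/(0.044×40) = 0.06534 K/W
R_hardwood = L/(kA) = 0.19/(0.153×40) = 0.03105 K/W
R_outer film = 1/(h_o·A) = 1/(7.14×40) = 0.003501 K/W
R_total = 0.1219 K/W
Q = ΔT / R_total = 38 / 0.1219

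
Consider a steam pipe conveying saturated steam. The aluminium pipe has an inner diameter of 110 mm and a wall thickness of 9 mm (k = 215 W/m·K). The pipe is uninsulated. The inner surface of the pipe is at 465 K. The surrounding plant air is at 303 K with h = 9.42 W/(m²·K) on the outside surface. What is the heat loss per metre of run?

q′ ≈ 613 W/m

Per-layer cylindrical resistances, series-summed:
R_aluminium pipe wall = ln(64/55)/(2π×215×1) = 1.122×10^-4 K/W
R_outer film = 1/(h_o·2πr_oL) = 1/(9.42×2π×0.064×1) = 0.264 K/W
R_total = 0.2641 K/W
Q = ΔT/R_total = 162/0.2641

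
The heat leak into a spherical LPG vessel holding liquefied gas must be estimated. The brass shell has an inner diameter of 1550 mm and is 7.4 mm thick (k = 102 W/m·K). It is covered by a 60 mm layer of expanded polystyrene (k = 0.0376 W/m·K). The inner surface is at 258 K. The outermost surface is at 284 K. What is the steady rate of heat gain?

Each spherical layer contributes R = (1/r_i − 1/r_o)/(4πk):
R_brass shell = (1/0.775 − 1/0.7824)/(4π×102) = 9.521×10^-6 K/W
R_expanded polystyrene = (1/0.7824 − 1/0.8424)/(4π×0.0376) = 0.1927 K/W
R_total = 0.1927 K/W
Q = ΔT/R_total = 26/0.1927

Q ≈ 135 W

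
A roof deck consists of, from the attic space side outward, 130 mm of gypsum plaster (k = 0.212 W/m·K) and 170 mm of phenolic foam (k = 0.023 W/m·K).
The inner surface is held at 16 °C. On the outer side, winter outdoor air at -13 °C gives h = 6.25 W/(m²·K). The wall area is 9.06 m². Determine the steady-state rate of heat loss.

Using the resistance-network approach (series):
R_gypsum plaster = L/(kA) = 0.13/(0.212×9.06) = 0.06768 K/W
R_phenolic foam = L/(kA) = 0.17/(0.023×9.06) = 0.8158 K/W
R_outer film = 1/(h_o·A) = 1/(6.25×9.06) = 0.01766 K/W
R_total = 0.9012 K/W
Q = ΔT / R_total = 29 / 0.9012

Q ≈ 32.2 W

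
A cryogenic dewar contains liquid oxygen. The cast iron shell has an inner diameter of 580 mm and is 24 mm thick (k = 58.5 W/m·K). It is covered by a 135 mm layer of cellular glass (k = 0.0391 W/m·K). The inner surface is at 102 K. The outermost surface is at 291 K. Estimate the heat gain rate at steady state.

Q ≈ 97 W

Each spherical layer contributes R = (1/r_i − 1/r_o)/(4πk):
R_cast iron shell = (1/0.29 − 1/0.314)/(4π×58.5) = 3.585×10^-4 K/W
R_cellular glass = (1/0.314 − 1/0.449)/(4π×0.0391) = 1.949 K/W
R_total = 1.949 K/W
Q = ΔT/R_total = 189/1.949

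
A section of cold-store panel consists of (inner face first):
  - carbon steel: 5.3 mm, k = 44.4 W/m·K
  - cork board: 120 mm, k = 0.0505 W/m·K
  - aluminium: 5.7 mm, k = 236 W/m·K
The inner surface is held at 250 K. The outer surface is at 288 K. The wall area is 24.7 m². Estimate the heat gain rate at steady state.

Q ≈ 395 W

Using the resistance-network approach (series):
R_carbon steel = L/(kA) = 0.0053/(44.4×24.7) = 4.833×10^-6 K/W
R_cork board = L/(kA) = 0.12/(0.0505×24.7) = 0.0962 K/W
R_aluminium = L/(kA) = 0.0057/(236×24.7) = 9.778×10^-7 K/W
R_total = 0.09621 K/W
Q = ΔT / R_total = 38 / 0.09621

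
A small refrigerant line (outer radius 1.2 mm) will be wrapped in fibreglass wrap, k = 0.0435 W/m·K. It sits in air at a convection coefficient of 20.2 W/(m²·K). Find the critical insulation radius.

For a cylinder r_cr = k/h = 0.0435/20.2
r_cr = 2.15 mm; since the bare radius (1.2 mm) is below r_cr, adding a thin layer of insulation will *increase* heat loss.

r_cr ≈ 2.15 mm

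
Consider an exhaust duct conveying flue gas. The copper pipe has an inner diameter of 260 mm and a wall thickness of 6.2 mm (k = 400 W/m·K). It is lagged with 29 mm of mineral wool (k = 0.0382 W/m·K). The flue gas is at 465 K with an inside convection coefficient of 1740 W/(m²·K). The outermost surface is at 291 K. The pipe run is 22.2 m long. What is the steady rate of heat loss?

Treating each annulus and film as a series resistance:
R_inner film = 1/(h_i·2πr₁L) = 1/(1740×2π×0.13×22.2) = 3.169×10^-5 K/W
R_copper pipe wall = ln(136.2/130)/(2π×400×22.2) = 8.35×10^-7 K/W
R_mineral wool = ln(165.2/136.2)/(2π×0.0382×22.2) = 0.03623 K/W
R_total = 0.03626 K/W
Q = ΔT/R_total = 174/0.03626

Q ≈ 4800 W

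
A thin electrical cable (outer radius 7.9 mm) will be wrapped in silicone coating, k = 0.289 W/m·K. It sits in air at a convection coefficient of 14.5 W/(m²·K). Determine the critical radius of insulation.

r_cr ≈ 19.9 mm

For a cylinder r_cr = k/h = 0.289/14.5
r_cr = 19.9 mm; since the bare radius (7.9 mm) is below r_cr, adding a thin layer of insulation will *increase* heat loss.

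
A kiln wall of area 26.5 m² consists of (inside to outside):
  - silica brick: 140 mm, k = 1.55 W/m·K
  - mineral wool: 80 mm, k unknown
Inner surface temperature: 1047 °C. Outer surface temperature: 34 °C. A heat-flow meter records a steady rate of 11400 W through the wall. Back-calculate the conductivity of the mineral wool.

Model the wall as resistances in series:
R_silica brick = L/(kA) = 0.14/(1.55×26.5) = 0.003408 K/W
Sum of known resistances R_other = 0.003408 K/W
Total R = ΔT/Q = 1013/11400 = 0.08886 K/W
R_mineral wool = R_total − R_other = 0.08545 K/W
k = L/(R·A) = 0.08/(0.08545×26.5)

k ≈ 0.0353 W/(m·K)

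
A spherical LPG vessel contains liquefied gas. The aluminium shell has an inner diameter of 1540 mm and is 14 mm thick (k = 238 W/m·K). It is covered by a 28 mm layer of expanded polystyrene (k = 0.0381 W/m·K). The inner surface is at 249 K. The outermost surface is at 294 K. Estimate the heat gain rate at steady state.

Q ≈ 490 W

Spherical conduction: R = (1/r_in − 1/r_out)/(4πk) per layer; series-sum.
R_aluminium shell = (1/0.77 − 1/0.784)/(4π×238) = 7.754×10^-6 K/W
R_expanded polystyrene = (1/0.784 − 1/0.812)/(4π×0.0381) = 0.09187 K/W
R_total = 0.09187 K/W
Q = ΔT/R_total = 45/0.09187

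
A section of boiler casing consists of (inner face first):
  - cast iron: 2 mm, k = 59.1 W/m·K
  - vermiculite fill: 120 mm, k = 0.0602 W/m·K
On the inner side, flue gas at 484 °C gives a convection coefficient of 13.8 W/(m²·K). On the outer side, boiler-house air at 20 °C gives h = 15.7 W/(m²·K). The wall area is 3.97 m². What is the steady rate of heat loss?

Q ≈ 865 W

Thermal resistances in series:
R_inner film = 1/(h_i·A) = 1/(13.8×3.97) = 0.01825 K/W
R_cast iron = L/(kA) = 0.002/(59.1×3.97) = 8.524×10^-6 K/W
R_vermiculite fill = L/(kA) = 0.12/(0.0602×3.97) = 0.5021 K/W
R_outer film = 1/(h_o·A) = 1/(15.7×3.97) = 0.01604 K/W
R_total = 0.5364 K/W
Q = ΔT / R_total = 464 / 0.5364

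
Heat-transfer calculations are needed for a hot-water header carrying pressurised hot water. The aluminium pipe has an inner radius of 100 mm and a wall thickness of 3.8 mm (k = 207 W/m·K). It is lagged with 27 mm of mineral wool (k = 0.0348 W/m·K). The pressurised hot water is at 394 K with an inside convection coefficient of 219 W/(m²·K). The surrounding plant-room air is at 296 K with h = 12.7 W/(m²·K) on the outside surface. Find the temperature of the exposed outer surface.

Cylindrical conduction, so R = ln(r₂/r₁)/(2πkL) per layer, in series:
R_inner film = 1/(h_i·2πr₁L) = 1/(219×2π×0.1×1) = 0.007267 K/W
R_aluminium pipe wall = ln(103.8/100)/(2π×207×1) = 2.868×10^-5 K/W
R_mineral wool = ln(130.8/103.8)/(2π×0.0348×1) = 1.057 K/W
R_outer film = 1/(h_o·2πr_oL) = 1/(12.7×2π×0.1308×1) = 0.09581 K/W
R_total = 1.16 K/W
Q = ΔT/R_total = 98/1.16
Q = 84.4 W/m
T_interface = T_inner − Q·ΣR(inner→interface) = 394 − 84.4×1.065

T ≈ 304 K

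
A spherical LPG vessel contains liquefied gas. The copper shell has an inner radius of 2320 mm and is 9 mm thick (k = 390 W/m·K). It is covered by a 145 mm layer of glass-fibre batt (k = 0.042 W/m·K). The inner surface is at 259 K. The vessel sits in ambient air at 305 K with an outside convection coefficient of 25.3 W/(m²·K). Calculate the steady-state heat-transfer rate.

Radial (spherical) resistances in series:
R_copper shell = (1/2.32 − 1/2.329)/(4π×390) = 3.399×10^-7 K/W
R_glass-fibre batt = (1/2.329 − 1/2.474)/(4π×0.042) = 0.04768 K/W
R_outer film = 1/(h·4πr_o²) = 1/(25.3×4π×2.474²) = 5.139×10^-4 K/W
R_total = 0.04819 K/W
Q = ΔT/R_total = 46/0.04819

Q ≈ 954 W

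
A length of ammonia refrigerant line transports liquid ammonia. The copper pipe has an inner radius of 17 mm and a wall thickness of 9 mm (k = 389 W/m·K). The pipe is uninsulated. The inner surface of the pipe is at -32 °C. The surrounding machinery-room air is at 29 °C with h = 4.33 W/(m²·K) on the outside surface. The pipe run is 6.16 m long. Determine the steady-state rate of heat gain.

Q ≈ 266 W

Radial resistances (cylindrical: R_cond = ln(r_o/r_i)/(2πkL), R_conv = 1/(h·2πrL)):
R_copper pipe wall = ln(26/17)/(2π×389×6.16) = 2.822×10^-5 K/W
R_outer film = 1/(h_o·2πr_oL) = 1/(4.33×2π×0.026×6.16) = 0.2295 K/W
R_total = 0.2295 K/W
Q = ΔT/R_total = 61/0.2295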